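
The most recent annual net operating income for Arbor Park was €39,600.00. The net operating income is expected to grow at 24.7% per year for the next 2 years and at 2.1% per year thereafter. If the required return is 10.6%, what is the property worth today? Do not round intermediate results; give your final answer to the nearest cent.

€699667.68

D_1 = 49381.20000
D_2 = 61578.35640
Terminal value at year 2: TV = D_2×(1+g_2)/(r−g_2) = 62871.50188/0.085 = 739664.72805
P_0 = D_1/(1+r)^1 + D_2/(1+r)^2 + TV/(1+r)^2
    = 44648.46293 + 50340.53641 + 604678.67856 = 699667.67791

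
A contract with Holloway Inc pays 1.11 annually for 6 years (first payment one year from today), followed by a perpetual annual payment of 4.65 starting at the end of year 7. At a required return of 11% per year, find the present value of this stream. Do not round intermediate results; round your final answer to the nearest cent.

27.30

PV of 6-year annuity: 1.11 × [1 − (1+0.11)^−6] / 0.11 = 4.69590
Perpetuity value at year 6: 4.65 / 0.11 = 42.27273
PV of perpetuity: 42.27273 / (1+0.11)^6 = 22.60073
Total PV = 4.69590 + 22.60073 = 27.29662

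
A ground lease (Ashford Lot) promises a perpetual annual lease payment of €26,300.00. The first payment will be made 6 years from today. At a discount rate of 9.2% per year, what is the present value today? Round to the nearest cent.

€184100.40

Value at end of year 5: C / r = €26,300.00 / 0.092 = €285,869.5652
Discount to today: PV = €285,869.5652 / (1 + 0.092)^5 = €285,869.5652 / 1.552792 = €184,100.40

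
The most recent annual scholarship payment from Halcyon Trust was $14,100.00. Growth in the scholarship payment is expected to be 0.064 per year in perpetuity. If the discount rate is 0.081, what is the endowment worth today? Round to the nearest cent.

D₁ = D₀ × (1 + g) = $14,100.00 × 1.064 = $15,002.4000
Growing perpetuity: P = D₁ / (r − g) = $15,002.4000 / (0.081 − 0.064) = $882,494.12

$882494.12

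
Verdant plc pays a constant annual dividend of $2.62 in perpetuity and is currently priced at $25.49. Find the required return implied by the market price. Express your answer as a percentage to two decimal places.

P = C/r ⇒ r = C/P = $2.62/$25.49 = 0.102785

10.28%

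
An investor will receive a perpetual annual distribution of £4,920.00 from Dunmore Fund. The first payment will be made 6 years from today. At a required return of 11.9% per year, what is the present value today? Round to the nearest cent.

Value at end of year 5: C / r = £4,920.00 / 0.119 = £41,344.5378
Discount to today: PV = £41,344.5378 / (1 + 0.119)^5 = £41,344.5378 / 1.754488 = £23,565.01

£23565.01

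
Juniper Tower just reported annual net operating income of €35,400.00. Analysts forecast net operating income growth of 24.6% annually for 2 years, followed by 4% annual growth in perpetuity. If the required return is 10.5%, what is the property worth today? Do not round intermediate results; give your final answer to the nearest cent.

€805097.28

D_1 = 44108.40000
D_2 = 54959.06640
Terminal value at year 2: TV = D_2×(1+g_2)/(r−g_2) = 57157.42906/0.065 = 879345.06240
P_0 = D_1/(1+r)^1 + D_2/(1+r)^2 + TV/(1+r)^2
    = 39917.10407 + 45010.59880 + 720169.58080 = 805097.28368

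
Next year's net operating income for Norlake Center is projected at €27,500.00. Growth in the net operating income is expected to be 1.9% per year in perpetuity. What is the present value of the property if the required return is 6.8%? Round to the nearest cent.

€561224.49

Growing perpetuity: P = D₁ / (r − g) = €27,500.0000 / (0.068 − 0.019) = €561,224.49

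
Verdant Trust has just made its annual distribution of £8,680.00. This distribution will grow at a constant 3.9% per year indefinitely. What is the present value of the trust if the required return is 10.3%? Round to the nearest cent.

£140914.38

D₁ = D₀ × (1 + g) = £8,680.00 × 1.039 = £9,018.5200
Growing perpetuity: P = D₁ / (r − g) = £9,018.5200 / (0.103 − 0.039) = £140,914.38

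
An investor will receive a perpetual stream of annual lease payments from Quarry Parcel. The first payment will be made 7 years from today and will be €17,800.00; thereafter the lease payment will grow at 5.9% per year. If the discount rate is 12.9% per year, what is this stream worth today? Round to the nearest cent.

€122788.67

Value at end of year 6: C₁ / (r − g) = €17,800.00 / (0.129 − 0.059) = €254,285.7143
Discount to today: PV = €254,285.7143 / (1 + 0.129)^6 = €254,285.7143 / 2.070922 = €122,788.67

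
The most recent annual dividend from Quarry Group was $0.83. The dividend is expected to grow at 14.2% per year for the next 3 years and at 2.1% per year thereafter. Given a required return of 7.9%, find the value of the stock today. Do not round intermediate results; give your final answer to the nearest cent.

$20.11

D_1 = 0.94786
D_2 = 1.08246
D_3 = 1.23616
Terminal value at year 3: TV = D_3×(1+g_2)/(r−g_2) = 1.26212/0.058 = 21.76076
P_0 = D_1/(1+r)^1 + D_2/(1+r)^2 + D_3/(1+r)^3 + TV/(1+r)^3
    = 0.87846 + 0.92975 + 0.98404 + 17.32247 = 20.11472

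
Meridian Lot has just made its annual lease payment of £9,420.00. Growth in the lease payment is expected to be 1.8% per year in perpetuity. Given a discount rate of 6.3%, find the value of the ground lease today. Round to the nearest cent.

D₁ = D₀ × (1 + g) = £9,420.00 × 1.018 = £9,589.5600
Growing perpetuity: P = D₁ / (r − g) = £9,589.5600 / (0.063 − 0.018) = £213,101.33

£213101.33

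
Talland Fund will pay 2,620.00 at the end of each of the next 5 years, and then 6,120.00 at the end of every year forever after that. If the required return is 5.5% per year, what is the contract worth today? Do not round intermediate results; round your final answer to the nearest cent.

PV of 5-year annuity: 2,620.00 × [1 − (1+0.055)^−5] / 0.055 = 11188.14533
Perpetuity value at year 5: 6,120.00 / 0.055 = 111272.72727
PV of perpetuity: 111272.72727 / (1+0.055)^5 = 85138.58628
Total PV = 11188.14533 + 85138.58628 = 96326.73161

96326.73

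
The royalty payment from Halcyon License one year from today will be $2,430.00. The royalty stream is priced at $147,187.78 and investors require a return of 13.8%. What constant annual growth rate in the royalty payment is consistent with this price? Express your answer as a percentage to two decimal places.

12.15%

P = D₁/(r−g) ⇒ g = r − D₁/P = 0.138 − $2,430.00/$147,187.78 = 0.121490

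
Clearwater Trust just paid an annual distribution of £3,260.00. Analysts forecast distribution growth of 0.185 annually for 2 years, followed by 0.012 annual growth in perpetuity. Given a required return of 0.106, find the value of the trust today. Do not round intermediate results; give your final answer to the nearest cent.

D_1 = 3863.10000
D_2 = 4577.77350
Terminal value at year 2: TV = D_2×(1+g_2)/(r−g_2) = 4632.70678/0.094 = 49284.11470
P_0 = D_1/(1+r)^1 + D_2/(1+r)^2 + TV/(1+r)^2
    = 3492.85714 + 3742.34694 + 40289.94789 = 47525.15198

£47525.15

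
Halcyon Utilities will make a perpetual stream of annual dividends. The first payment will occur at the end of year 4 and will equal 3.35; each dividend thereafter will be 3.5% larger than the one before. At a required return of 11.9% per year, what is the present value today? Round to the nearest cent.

Value at end of year 3: C₁ / (r − g) = 3.35 / (0.119 − 0.035) = 39.8810
Discount to today: PV = 39.8810 / (1 + 0.119)^3 = 39.8810 / 1.401168 = 28.46

28.46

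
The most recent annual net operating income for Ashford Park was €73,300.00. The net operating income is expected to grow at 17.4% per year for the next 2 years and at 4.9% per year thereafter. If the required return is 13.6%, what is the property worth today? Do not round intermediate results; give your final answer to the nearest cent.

€1097967.73

D_1 = 86054.20000
D_2 = 101027.63080
Terminal value at year 2: TV = D_2×(1+g_2)/(r−g_2) = 105977.98471/0.087 = 1218137.75528
P_0 = D_1/(1+r)^1 + D_2/(1+r)^2 + TV/(1+r)^2
    = 75751.93662 + 78285.89225 + 943929.89616 = 1097967.72503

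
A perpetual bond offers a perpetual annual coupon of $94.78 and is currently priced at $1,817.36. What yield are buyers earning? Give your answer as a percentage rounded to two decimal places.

5.22%

P = C/r ⇒ r = C/P = $94.78/$1,817.36 = 0.052153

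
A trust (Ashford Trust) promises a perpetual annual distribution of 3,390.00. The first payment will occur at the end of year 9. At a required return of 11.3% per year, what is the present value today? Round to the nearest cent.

Value at end of year 8: C / r = 3,390.00 / 0.113 = 30,000.0000
Discount to today: PV = 30,000.0000 / (1 + 0.113)^8 = 30,000.0000 / 2.354840 = 12,739.72

12739.72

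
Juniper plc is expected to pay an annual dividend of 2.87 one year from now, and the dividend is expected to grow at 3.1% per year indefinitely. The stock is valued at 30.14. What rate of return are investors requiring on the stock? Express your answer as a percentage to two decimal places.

12.62%

P = D₁/(r − g) ⇒ r = D₁/P + g = 2.8700/30.14 + 0.031 = 0.095222 + 0.031 = 0.126222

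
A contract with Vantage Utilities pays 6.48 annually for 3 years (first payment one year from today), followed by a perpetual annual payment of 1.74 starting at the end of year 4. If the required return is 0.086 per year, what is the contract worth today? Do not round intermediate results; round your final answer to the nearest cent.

32.32

PV of 3-year annuity: 6.48 × [1 − (1+0.086)^−3] / 0.086 = 16.52043
Perpetuity value at year 3: 1.74 / 0.086 = 20.23256
PV of perpetuity: 20.23256 / (1+0.086)^3 = 15.79652
Total PV = 16.52043 + 15.79652 = 32.31695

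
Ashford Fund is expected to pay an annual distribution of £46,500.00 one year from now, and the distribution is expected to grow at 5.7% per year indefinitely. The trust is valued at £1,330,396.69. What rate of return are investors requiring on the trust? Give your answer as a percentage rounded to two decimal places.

9.20%

P = D₁/(r − g) ⇒ r = D₁/P + g = £46,500.0000/£1,330,396.69 + 0.057 = 0.034952 + 0.057 = 0.091952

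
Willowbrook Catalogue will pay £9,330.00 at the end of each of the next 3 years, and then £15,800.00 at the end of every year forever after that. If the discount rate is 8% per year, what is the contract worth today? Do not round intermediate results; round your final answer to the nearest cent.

£180826.18

PV of 3-year annuity: £9,330.00 × [1 − (1+0.08)^−3] / 0.08 = 24044.31489
Perpetuity value at year 3: £15,800.00 / 0.08 = 197500.00000
PV of perpetuity: 197500.00000 / (1+0.08)^3 = 156781.86760
Total PV = 24044.31489 + 156781.86760 = 180826.18249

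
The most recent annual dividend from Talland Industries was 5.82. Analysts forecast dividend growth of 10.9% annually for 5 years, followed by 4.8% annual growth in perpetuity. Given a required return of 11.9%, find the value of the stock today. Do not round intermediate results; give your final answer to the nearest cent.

110.47

D_1 = 6.45438
D_2 = 7.15791
D_3 = 7.93812
D_4 = 8.80337
D_5 = 9.76294
Terminal value at year 5: TV = D_5×(1+g_2)/(r−g_2) = 10.23156/0.071 = 144.10653
P_0 = D_1/(1+r)^1 + D_2/(1+r)^2 + D_3/(1+r)^3 + D_4/(1+r)^4 + D_5/(1+r)^5 + TV/(1+r)^5
    = 5.76799 + 5.71644 + 5.66536 + 5.61473 + 5.56455 + 82.13594 = 110.46501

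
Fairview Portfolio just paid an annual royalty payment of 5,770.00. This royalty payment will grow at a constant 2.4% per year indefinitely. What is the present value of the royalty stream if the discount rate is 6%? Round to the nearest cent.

164124.44

D₁ = D₀ × (1 + g) = 5,770.00 × 1.024 = 5,908.4800
Growing perpetuity: P = D₁ / (r − g) = 5,908.4800 / (0.06 − 0.024) = 164,124.44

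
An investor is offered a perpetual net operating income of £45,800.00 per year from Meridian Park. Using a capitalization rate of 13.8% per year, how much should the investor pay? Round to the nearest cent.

£331884.06

Level perpetuity: PV = C / r = £45,800.00 / 0.138 = £331,884.06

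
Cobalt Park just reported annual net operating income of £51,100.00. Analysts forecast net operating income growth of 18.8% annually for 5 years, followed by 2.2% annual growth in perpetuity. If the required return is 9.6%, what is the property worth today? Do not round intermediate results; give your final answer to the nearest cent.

D_1 = 60706.80000
D_2 = 72119.67840
D_3 = 85678.17794
D_4 = 101785.67539
D_5 = 120921.38237
Terminal value at year 5: TV = D_5×(1+g_2)/(r−g_2) = 123581.65278/0.074 = 1670022.33483
P_0 = D_1/(1+r)^1 + D_2/(1+r)^2 + D_3/(1+r)^3 + D_4/(1+r)^4 + D_5/(1+r)^5 + TV/(1+r)^5
    = 55389.41606 + 60038.89259 + 65078.65365 + 70541.46034 + 76462.82380 + 1056013.59353 = 1383524.83996

£1383524.84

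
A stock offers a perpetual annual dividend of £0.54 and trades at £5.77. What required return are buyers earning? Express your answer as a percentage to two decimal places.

P = C/r ⇒ r = C/P = £0.54/£5.77 = 0.093588

9.36%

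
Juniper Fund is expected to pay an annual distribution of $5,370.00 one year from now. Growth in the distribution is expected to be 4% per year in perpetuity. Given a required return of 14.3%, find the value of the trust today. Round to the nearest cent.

$52135.92

Growing perpetuity: P = D₁ / (r − g) = $5,370.0000 / (0.143 − 0.04) = $52,135.92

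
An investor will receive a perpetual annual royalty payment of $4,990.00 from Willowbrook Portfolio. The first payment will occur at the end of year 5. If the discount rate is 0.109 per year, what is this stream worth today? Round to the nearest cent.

$30265.50

Value at end of year 4: C / r = $4,990.00 / 0.109 = $45,779.8165
Discount to today: PV = $45,779.8165 / (1 + 0.109)^4 = $45,779.8165 / 1.512607 = $30,265.50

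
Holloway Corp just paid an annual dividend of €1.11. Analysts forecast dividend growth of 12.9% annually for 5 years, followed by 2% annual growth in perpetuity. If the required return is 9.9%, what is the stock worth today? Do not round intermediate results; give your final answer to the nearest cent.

€22.42

D_1 = 1.25319
D_2 = 1.41485
D_3 = 1.59737
D_4 = 1.80343
D_5 = 2.03607
Terminal value at year 5: TV = D_5×(1+g_2)/(r−g_2) = 2.07679/0.079 = 26.28850
P_0 = D_1/(1+r)^1 + D_2/(1+r)^2 + D_3/(1+r)^3 + D_4/(1+r)^4 + D_5/(1+r)^5 + TV/(1+r)^5
    = 1.14030 + 1.17143 + 1.20340 + 1.23625 + 1.27000 + 16.39749 = 22.41888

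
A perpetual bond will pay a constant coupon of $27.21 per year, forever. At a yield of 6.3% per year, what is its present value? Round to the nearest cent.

Level perpetuity: PV = C / r = $27.21 / 0.063 = $431.90

$431.90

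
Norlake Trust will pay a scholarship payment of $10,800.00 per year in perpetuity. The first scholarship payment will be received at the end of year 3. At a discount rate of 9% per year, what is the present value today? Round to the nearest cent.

Value at end of year 2: C / r = $10,800.00 / 0.09 = $120,000.0000
Discount to today: PV = $120,000.0000 / (1 + 0.09)^2 = $120,000.0000 / 1.188100 = $101,001.60

$101001.60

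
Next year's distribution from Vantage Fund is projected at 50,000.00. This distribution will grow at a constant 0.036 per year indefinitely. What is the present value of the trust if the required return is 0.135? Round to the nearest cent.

505050.51

Growing perpetuity: P = D₁ / (r − g) = 50,000.0000 / (0.135 − 0.036) = 505,050.51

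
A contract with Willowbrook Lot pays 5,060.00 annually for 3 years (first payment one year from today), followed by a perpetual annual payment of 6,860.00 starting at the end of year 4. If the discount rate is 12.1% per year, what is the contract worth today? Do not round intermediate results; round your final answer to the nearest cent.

52378.34

PV of 3-year annuity: 5,060.00 × [1 − (1+0.121)^−3] / 0.121 = 12132.41247
Perpetuity value at year 3: 6,860.00 / 0.121 = 56694.21488
PV of perpetuity: 56694.21488 / (1+0.121)^3 = 40245.92445
Total PV = 12132.41247 + 40245.92445 = 52378.33692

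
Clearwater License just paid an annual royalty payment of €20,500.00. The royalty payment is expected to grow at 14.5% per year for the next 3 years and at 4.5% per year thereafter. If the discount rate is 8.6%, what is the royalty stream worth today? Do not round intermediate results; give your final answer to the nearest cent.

D_1 = 23472.50000
D_2 = 26876.01250
D_3 = 30773.03431
Terminal value at year 3: TV = D_3×(1+g_2)/(r−g_2) = 32157.82086/0.041 = 784337.09406
P_0 = D_1/(1+r)^1 + D_2/(1+r)^2 + D_3/(1+r)^3 + TV/(1+r)^3
    = 21613.72007 + 22787.94612 + 24025.96529 + 612369.11533 = 680796.74681

€680796.75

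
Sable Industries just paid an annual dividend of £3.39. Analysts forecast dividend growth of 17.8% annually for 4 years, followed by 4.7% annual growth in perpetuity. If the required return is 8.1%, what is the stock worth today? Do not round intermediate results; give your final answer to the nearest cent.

£164.10

D_1 = 3.99342
D_2 = 4.70425
D_3 = 5.54161
D_4 = 6.52801
Terminal value at year 4: TV = D_4×(1+g_2)/(r−g_2) = 6.83483/0.034 = 201.02433
P_0 = D_1/(1+r)^1 + D_2/(1+r)^2 + D_3/(1+r)^3 + D_4/(1+r)^4 + TV/(1+r)^4
    = 3.69419 + 4.02568 + 4.38691 + 4.78055 + 147.21289 = 164.10022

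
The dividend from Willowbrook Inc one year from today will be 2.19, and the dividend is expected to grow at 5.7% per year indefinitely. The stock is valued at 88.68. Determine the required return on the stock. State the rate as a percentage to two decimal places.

P = D₁/(r − g) ⇒ r = D₁/P + g = 2.1900/88.68 + 0.057 = 0.024696 + 0.057 = 0.081696

8.17%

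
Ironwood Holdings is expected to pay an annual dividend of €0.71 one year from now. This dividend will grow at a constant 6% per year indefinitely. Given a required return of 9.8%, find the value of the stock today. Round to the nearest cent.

Growing perpetuity: P = D₁ / (r − g) = €0.7100 / (0.098 − 0.06) = €18.68

€18.68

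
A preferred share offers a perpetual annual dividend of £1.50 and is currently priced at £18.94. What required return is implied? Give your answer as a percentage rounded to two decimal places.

7.92%

P = C/r ⇒ r = C/P = £1.50/£18.94 = 0.079197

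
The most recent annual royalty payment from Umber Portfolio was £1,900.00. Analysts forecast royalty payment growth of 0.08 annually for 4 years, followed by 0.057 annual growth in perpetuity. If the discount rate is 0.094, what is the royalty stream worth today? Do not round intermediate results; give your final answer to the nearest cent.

£58912.79

D_1 = 2052.00000
D_2 = 2216.16000
D_3 = 2393.45280
D_4 = 2584.92902
Terminal value at year 4: TV = D_4×(1+g_2)/(r−g_2) = 2732.26998/0.037 = 73845.13455
P_0 = D_1/(1+r)^1 + D_2/(1+r)^2 + D_3/(1+r)^3 + D_4/(1+r)^4 + TV/(1+r)^4
    = 1875.68556 + 1851.68227 + 1827.98615 + 1804.59328 + 51552.84035 = 58912.78761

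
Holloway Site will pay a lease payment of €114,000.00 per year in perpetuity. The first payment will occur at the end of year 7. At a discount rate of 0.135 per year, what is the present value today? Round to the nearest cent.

€394998.92

Value at end of year 6: C / r = €114,000.00 / 0.135 = €844,444.4444
Discount to today: PV = €844,444.4444 / (1 + 0.135)^6 = €844,444.4444 / 2.137840 = €394,998.92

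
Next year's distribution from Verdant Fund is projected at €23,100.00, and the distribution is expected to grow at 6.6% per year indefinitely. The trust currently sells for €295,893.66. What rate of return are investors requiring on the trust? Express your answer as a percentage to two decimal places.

14.41%

P = D₁/(r − g) ⇒ r = D₁/P + g = €23,100.0000/€295,893.66 + 0.066 = 0.078069 + 0.066 = 0.144069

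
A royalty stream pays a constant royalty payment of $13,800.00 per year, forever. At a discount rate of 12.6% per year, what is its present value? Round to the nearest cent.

$109523.81

Level perpetuity: PV = C / r = $13,800.00 / 0.126 = $109,523.81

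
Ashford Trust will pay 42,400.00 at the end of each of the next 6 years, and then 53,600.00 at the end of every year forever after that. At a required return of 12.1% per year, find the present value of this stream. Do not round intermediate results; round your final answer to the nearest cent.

397057.57

PV of 6-year annuity: 42,400.00 × [1 − (1+0.121)^−6] / 0.121 = 173831.06892
Perpetuity value at year 6: 53,600.00 / 0.121 = 442975.20661
PV of perpetuity: 442975.20661 / (1+0.121)^6 = 223226.49684
Total PV = 173831.06892 + 223226.49684 = 397057.56576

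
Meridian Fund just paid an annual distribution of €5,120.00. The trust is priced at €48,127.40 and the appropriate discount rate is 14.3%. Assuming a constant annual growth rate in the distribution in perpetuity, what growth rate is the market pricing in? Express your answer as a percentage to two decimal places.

3.31%

P = D₀(1+g)/(r−g) ⇒ P(r−g) = D₀(1+g) ⇒ g(P+D₀) = P·r − D₀
g = (P·r − D₀)/(P + D₀) = (€48,127.40×0.143 − €5,120.00) / (€48,127.40 + €5,120.00) = 0.033095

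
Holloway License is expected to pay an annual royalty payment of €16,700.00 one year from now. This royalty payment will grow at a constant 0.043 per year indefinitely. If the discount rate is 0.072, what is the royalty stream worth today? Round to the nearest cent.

€575862.07

Growing perpetuity: P = D₁ / (r − g) = €16,700.0000 / (0.072 − 0.043) = €575,862.07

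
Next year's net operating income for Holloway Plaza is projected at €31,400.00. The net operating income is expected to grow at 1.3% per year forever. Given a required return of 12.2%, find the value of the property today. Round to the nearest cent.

Growing perpetuity: P = D₁ / (r − g) = €31,400.0000 / (0.122 − 0.013) = €288,073.39

€288073.39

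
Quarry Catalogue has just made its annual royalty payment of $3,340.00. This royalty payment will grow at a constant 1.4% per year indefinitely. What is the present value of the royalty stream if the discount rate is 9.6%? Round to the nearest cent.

$41301.95

D₁ = D₀ × (1 + g) = $3,340.00 × 1.014 = $3,386.7600
Growing perpetuity: P = D₁ / (r − g) = $3,386.7600 / (0.096 − 0.014) = $41,301.95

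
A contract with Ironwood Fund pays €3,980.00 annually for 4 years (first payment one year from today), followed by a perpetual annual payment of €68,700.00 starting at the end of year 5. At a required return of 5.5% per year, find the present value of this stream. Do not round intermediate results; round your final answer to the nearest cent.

€1022237.59

PV of 4-year annuity: €3,980.00 × [1 − (1+0.055)^−4] / 0.055 = 13950.49748
Perpetuity value at year 4: €68,700.00 / 0.055 = 1249090.90909
PV of perpetuity: 1249090.90909 / (1+0.055)^4 = 1008287.09572
Total PV = 13950.49748 + 1008287.09572 = 1022237.59321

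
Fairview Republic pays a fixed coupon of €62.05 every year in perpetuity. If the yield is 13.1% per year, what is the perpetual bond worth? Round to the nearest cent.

€473.66

Level perpetuity: PV = C / r = €62.05 / 0.131 = €473.66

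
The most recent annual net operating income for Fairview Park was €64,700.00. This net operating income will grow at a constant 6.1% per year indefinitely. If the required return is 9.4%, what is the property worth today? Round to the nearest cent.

€2080203.03

D₁ = D₀ × (1 + g) = €64,700.00 × 1.061 = €68,646.7000
Growing perpetuity: P = D₁ / (r − g) = €68,646.7000 / (0.094 − 0.061) = €2,080,203.03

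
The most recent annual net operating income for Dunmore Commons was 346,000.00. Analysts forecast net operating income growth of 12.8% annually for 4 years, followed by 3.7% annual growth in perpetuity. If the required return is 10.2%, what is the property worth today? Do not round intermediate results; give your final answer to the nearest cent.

7527287.75

D_1 = 390288.00000
D_2 = 440244.86400
D_3 = 496596.20659
D_4 = 560160.52104
Terminal value at year 4: TV = D_4×(1+g_2)/(r−g_2) = 580886.46031/0.065 = 8936714.77406
P_0 = D_1/(1+r)^1 + D_2/(1+r)^2 + D_3/(1+r)^3 + D_4/(1+r)^4 + TV/(1+r)^4
    = 354163.33938 + 362519.28024 + 371072.36671 + 379827.25013 + 6059705.51363 = 7527287.75009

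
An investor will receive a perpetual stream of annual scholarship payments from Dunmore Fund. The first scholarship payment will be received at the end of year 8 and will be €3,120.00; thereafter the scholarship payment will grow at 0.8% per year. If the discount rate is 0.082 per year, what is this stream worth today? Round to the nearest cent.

Value at end of year 7: C₁ / (r − g) = €3,120.00 / (0.082 − 0.008) = €42,162.1622
Discount to today: PV = €42,162.1622 / (1 + 0.082)^7 = €42,162.1622 / 1.736164 = €24,284.66

€24284.66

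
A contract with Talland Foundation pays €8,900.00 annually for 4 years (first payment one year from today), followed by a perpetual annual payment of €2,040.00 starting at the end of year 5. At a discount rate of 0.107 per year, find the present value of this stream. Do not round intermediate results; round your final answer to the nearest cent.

€40485.24

PV of 4-year annuity: €8,900.00 × [1 − (1+0.107)^−4] / 0.107 = 27789.56220
Perpetuity value at year 4: €2,040.00 / 0.107 = 19065.42056
PV of perpetuity: 19065.42056 / (1+0.107)^4 = 12695.67821
Total PV = 27789.56220 + 12695.67821 = 40485.24041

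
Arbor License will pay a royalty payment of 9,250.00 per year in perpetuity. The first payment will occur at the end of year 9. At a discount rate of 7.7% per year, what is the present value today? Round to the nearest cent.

66362.90

Value at end of year 8: C / r = 9,250.00 / 0.077 = 120,129.8701
Discount to today: PV = 120,129.8701 / (1 + 0.077)^8 = 120,129.8701 / 1.810196 = 66,362.90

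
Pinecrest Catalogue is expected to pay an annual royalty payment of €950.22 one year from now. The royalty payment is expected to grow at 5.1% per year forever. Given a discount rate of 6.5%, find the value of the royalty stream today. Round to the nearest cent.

Growing perpetuity: P = D₁ / (r − g) = €950.2200 / (0.065 − 0.051) = €67,872.86

€67872.86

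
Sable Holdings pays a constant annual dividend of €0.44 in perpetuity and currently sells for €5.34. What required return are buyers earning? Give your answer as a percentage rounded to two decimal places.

8.24%

P = C/r ⇒ r = C/P = €0.44/€5.34 = 0.082397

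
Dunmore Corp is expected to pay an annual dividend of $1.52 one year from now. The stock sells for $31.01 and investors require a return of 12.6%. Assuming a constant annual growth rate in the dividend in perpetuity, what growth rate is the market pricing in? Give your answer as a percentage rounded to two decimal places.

7.70%

P = D₁/(r−g) ⇒ g = r − D₁/P = 0.126 − $1.52/$31.01 = 0.076984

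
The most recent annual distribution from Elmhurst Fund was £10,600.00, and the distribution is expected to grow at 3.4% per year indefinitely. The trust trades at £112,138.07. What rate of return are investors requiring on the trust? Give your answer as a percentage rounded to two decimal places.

13.17%

D₁ = £10,600.00 × 1.034 = £10,960.4000
P = D₁/(r − g) ⇒ r = D₁/P + g = £10,960.4000/£112,138.07 + 0.034 = 0.097740 + 0.034 = 0.131740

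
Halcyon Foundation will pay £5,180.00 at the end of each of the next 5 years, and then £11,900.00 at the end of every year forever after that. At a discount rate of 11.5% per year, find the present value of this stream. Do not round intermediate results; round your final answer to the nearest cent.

PV of 5-year annuity: £5,180.00 × [1 − (1+0.115)^−5] / 0.115 = 18906.36725
Perpetuity value at year 5: £11,900.00 / 0.115 = 103478.26087
PV of perpetuity: 103478.26087 / (1+0.115)^5 = 60044.71449
Total PV = 18906.36725 + 60044.71449 = 78951.08174

£78951.08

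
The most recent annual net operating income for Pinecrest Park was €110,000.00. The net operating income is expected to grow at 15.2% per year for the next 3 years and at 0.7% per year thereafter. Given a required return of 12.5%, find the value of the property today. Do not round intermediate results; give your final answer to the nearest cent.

€1354047.35

D_1 = 126720.00000
D_2 = 145981.44000
D_3 = 168170.61888
Terminal value at year 3: TV = D_3×(1+g_2)/(r−g_2) = 169347.81321/0.118 = 1435150.95943
P_0 = D_1/(1+r)^1 + D_2/(1+r)^2 + D_3/(1+r)^3 + TV/(1+r)^3
    = 112640.00000 + 115343.36000 + 118111.60064 + 1007952.38851 = 1354047.34915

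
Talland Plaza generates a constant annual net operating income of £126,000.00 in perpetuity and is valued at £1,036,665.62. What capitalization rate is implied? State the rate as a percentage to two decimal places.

12.15%

P = C/r ⇒ r = C/P = £126,000.00/£1,036,665.62 = 0.121544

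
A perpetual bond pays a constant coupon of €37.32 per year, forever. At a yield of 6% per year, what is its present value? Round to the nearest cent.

Level perpetuity: PV = C / r = €37.32 / 0.06 = €622.00

€622.00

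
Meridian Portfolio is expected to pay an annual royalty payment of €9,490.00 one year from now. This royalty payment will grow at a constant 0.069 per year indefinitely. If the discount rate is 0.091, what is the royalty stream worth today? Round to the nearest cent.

€431363.64

Growing perpetuity: P = D₁ / (r − g) = €9,490.0000 / (0.091 − 0.069) = €431,363.64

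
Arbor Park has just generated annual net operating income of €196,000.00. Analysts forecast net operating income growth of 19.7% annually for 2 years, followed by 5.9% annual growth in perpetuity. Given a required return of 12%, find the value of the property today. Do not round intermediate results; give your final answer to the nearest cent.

€4319992.62

D_1 = 234612.00000
D_2 = 280830.56400
Terminal value at year 2: TV = D_2×(1+g_2)/(r−g_2) = 297399.56728/0.061 = 4875402.74223
P_0 = D_1/(1+r)^1 + D_2/(1+r)^2 + TV/(1+r)^2
    = 209475.00000 + 223876.40625 + 3886641.21670 = 4319992.62295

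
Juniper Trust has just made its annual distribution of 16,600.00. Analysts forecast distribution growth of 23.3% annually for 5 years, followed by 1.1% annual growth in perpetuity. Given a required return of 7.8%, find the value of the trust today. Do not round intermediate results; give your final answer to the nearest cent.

616799.79

D_1 = 20467.80000
D_2 = 25236.79740
D_3 = 31116.97119
D_4 = 38367.22548
D_5 = 47306.78902
Terminal value at year 5: TV = D_5×(1+g_2)/(r−g_2) = 47827.16370/0.067 = 713838.26417
P_0 = D_1/(1+r)^1 + D_2/(1+r)^2 + D_3/(1+r)^3 + D_4/(1+r)^4 + D_5/(1+r)^5 + TV/(1+r)^5
    = 18986.82746 + 21716.84439 + 24839.39623 + 28410.92352 + 32495.98209 + 490349.81937 = 616799.79307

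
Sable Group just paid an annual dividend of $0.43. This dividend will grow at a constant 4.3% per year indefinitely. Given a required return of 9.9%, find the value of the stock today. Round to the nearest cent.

D₁ = D₀ × (1 + g) = $0.43 × 1.043 = $0.4485
Growing perpetuity: P = D₁ / (r − g) = $0.4485 / (0.099 − 0.043) = $8.01

$8.01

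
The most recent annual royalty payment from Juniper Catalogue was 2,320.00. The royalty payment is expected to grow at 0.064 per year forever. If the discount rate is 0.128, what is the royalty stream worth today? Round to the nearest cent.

38570.00

D₁ = D₀ × (1 + g) = 2,320.00 × 1.064 = 2,468.4800
Growing perpetuity: P = D₁ / (r − g) = 2,468.4800 / (0.128 − 0.064) = 38,570.00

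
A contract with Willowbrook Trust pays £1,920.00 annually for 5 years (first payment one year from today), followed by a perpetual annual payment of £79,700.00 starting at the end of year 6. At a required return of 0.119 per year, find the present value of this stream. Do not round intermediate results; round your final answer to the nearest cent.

£388672.42

PV of 5-year annuity: £1,920.00 × [1 − (1+0.119)^−5] / 0.119 = 6938.35062
Perpetuity value at year 5: £79,700.00 / 0.119 = 669747.89916
PV of perpetuity: 669747.89916 / (1+0.119)^5 = 381734.07407
Total PV = 6938.35062 + 381734.07407 = 388672.42469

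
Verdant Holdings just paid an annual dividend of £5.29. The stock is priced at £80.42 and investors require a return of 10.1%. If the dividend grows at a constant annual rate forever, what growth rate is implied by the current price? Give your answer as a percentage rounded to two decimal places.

P = D₀(1+g)/(r−g) ⇒ P(r−g) = D₀(1+g) ⇒ g(P+D₀) = P·r − D₀
g = (P·r − D₀)/(P + D₀) = (£80.42×0.101 − £5.29) / (£80.42 + £5.29) = 0.033047

3.30%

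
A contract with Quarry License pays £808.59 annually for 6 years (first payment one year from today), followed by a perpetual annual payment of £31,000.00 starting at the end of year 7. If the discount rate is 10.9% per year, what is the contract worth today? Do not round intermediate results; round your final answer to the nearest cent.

£156308.97

PV of 6-year annuity: £808.59 × [1 − (1+0.109)^−6] / 0.109 = 3430.64766
Perpetuity value at year 6: £31,000.00 / 0.109 = 284403.66972
PV of perpetuity: 284403.66972 / (1+0.109)^6 = 152878.32614
Total PV = 3430.64766 + 152878.32614 = 156308.97380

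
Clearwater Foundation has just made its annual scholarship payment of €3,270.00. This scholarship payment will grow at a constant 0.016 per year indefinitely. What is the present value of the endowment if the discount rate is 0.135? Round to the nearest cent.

€27918.66

D₁ = D₀ × (1 + g) = €3,270.00 × 1.016 = €3,322.3200
Growing perpetuity: P = D₁ / (r − g) = €3,322.3200 / (0.135 − 0.016) = €27,918.66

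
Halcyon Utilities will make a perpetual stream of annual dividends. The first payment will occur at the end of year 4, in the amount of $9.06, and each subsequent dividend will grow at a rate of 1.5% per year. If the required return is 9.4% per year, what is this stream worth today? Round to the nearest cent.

$87.59

Value at end of year 3: C₁ / (r − g) = $9.06 / (0.094 − 0.015) = $114.6835
Discount to today: PV = $114.6835 / (1 + 0.094)^3 = $114.6835 / 1.309339 = $87.59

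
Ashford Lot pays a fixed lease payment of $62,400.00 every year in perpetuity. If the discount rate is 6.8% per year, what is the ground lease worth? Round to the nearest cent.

Level perpetuity: PV = C / r = $62,400.00 / 0.068 = $917,647.06

$917647.06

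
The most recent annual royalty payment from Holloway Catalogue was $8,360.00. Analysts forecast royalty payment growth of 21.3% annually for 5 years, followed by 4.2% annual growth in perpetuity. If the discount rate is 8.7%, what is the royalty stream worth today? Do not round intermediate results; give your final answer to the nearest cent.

D_1 = 10140.68000
D_2 = 12300.64484
D_3 = 14920.68219
D_4 = 18098.78750
D_5 = 21953.82923
Terminal value at year 5: TV = D_5×(1+g_2)/(r−g_2) = 22875.89006/0.045 = 508353.11250
P_0 = D_1/(1+r)^1 + D_2/(1+r)^2 + D_3/(1+r)^3 + D_4/(1+r)^4 + D_5/(1+r)^5 + TV/(1+r)^5
    = 9329.05244 + 10410.43294 + 11617.16206 + 12963.76962 + 14466.46969 + 334979.14252 = 393766.02927

$393766.03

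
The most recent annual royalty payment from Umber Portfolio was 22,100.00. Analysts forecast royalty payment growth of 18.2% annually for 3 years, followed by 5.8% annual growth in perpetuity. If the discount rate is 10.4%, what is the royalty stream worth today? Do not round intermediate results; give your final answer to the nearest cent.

D_1 = 26122.20000
D_2 = 30876.44040
D_3 = 36495.95255
Terminal value at year 3: TV = D_3×(1+g_2)/(r−g_2) = 38612.71780/0.046 = 839406.90871
P_0 = D_1/(1+r)^1 + D_2/(1+r)^2 + D_3/(1+r)^3 + TV/(1+r)^3
    = 23661.41304 + 25333.14331 + 27122.98496 + 623828.65408 = 699946.19540

699946.20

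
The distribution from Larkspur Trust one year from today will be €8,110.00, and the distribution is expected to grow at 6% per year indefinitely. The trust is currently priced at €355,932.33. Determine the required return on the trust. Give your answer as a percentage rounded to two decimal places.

8.28%

P = D₁/(r − g) ⇒ r = D₁/P + g = €8,110.0000/€355,932.33 + 0.06 = 0.022785 + 0.06 = 0.082785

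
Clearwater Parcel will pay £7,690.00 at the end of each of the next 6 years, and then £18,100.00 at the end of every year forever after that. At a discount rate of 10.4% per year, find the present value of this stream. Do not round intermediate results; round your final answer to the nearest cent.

£129226.75

PV of 6-year annuity: £7,690.00 × [1 − (1+0.104)^−6] / 0.104 = 33102.98224
Perpetuity value at year 6: £18,100.00 / 0.104 = 174038.46154
PV of perpetuity: 174038.46154 / (1+0.104)^6 = 96123.76991
Total PV = 33102.98224 + 96123.76991 = 129226.75216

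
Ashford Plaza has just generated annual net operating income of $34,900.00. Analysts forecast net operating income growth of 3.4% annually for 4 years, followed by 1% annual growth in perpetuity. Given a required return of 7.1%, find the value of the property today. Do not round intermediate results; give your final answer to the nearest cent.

D_1 = 36086.60000
D_2 = 37313.54440
D_3 = 38582.20491
D_4 = 39893.99988
Terminal value at year 4: TV = D_4×(1+g_2)/(r−g_2) = 40292.93988/0.061 = 660539.99796
P_0 = D_1/(1+r)^1 + D_2/(1+r)^2 + D_3/(1+r)^3 + D_4/(1+r)^4 + TV/(1+r)^4
    = 33694.30439 + 32530.26213 + 31406.43421 + 30321.43135 + 502043.37149 = 629995.80356

$629995.80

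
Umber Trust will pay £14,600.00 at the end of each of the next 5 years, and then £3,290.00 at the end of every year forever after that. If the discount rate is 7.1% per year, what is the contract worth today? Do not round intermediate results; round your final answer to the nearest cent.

PV of 5-year annuity: £14,600.00 × [1 − (1+0.071)^−5] / 0.071 = 59702.93911
Perpetuity value at year 5: £3,290.00 / 0.071 = 46338.02817
PV of perpetuity: 46338.02817 / (1+0.071)^5 = 32884.42066
Total PV = 59702.93911 + 32884.42066 = 92587.35976

£92587.36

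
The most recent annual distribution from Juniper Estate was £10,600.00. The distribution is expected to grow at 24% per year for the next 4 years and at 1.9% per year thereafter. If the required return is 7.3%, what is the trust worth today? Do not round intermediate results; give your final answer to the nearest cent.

£418429.72

D_1 = 13144.00000
D_2 = 16298.56000
D_3 = 20210.21440
D_4 = 25060.66586
Terminal value at year 4: TV = D_4×(1+g_2)/(r−g_2) = 25536.81851/0.054 = 472904.04643
P_0 = D_1/(1+r)^1 + D_2/(1+r)^2 + D_3/(1+r)^3 + D_4/(1+r)^4 + TV/(1+r)^4
    = 12249.76701 + 14156.30111 + 16359.56512 + 18905.74161 + 356758.34637 = 418429.72122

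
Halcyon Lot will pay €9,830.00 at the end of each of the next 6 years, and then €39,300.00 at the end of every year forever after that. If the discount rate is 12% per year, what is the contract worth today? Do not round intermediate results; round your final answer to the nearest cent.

€206336.83

PV of 6-year annuity: €9,830.00 × [1 − (1+0.12)^−6] / 0.12 = 40415.13399
Perpetuity value at year 6: €39,300.00 / 0.12 = 327500.00000
PV of perpetuity: 327500.00000 / (1+0.12)^6 = 165921.69219
Total PV = 40415.13399 + 165921.69219 = 206336.82618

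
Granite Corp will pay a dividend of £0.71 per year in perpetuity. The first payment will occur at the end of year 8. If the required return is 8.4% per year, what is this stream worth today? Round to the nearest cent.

Value at end of year 7: C / r = £0.71 / 0.084 = £8.4524
Discount to today: PV = £8.4524 / (1 + 0.084)^7 = £8.4524 / 1.758754 = £4.81

£4.81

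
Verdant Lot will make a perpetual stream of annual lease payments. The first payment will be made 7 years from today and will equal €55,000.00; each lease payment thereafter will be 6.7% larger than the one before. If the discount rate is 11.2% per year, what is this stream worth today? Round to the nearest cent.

€646429.92

Value at end of year 6: C₁ / (r − g) = €55,000.00 / (0.112 − 0.067) = €1,222,222.2222
Discount to today: PV = €1,222,222.2222 / (1 + 0.112)^6 = €1,222,222.2222 / 1.890727 = €646,429.92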